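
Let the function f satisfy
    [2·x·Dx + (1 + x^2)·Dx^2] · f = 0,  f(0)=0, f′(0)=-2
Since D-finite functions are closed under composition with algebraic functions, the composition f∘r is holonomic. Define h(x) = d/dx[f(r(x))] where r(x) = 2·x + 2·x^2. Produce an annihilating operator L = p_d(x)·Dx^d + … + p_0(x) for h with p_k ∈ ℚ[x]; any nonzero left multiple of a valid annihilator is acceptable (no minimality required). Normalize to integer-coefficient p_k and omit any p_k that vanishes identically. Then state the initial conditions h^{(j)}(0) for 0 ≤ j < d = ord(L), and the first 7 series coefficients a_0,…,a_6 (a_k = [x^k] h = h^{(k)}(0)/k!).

f: a_k = 0, -2, 0, 2/3, 0, -2/5, 0, …
Change of var in L_f (x↦r) gives L₀.
h₀' ⇒ L via d/dx closure of L₀.
L = (-2 + 8·x + 32·x^2 + 48·x^3 + 24·x^4) + (1 + 2·x + 4·x^2 + 16·x^3 + 20·x^4 + 8·x^5)·Dx  (order 1).
h: a_k = -4, -8, 16, 64, 16, -352, -640, …
ICs: h(0) = -4.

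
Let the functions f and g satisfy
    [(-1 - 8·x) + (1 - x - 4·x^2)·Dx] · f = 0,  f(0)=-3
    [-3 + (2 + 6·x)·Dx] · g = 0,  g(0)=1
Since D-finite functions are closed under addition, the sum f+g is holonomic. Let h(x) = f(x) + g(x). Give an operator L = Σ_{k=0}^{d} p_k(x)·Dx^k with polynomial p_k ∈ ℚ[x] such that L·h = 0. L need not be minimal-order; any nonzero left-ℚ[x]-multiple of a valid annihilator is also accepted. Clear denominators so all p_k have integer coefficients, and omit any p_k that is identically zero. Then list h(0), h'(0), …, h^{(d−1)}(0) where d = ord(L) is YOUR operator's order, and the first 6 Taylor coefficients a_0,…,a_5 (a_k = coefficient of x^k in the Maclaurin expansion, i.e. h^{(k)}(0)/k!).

L = (-69 - 387·x - 900·x^2 - 1440·x^3) + (49 + 318·x + 1257·x^2 + 3240·x^3 + 3600·x^4)·Dx + (2 - 46·x - 234·x^2 + 86·x^3 + 1440·x^4 + 1440·x^5)·Dx^2  (order 2).
h: a_k = -2, -3/2, -129/8, -405/16, -11541/128, -48219/256, …
ICs: h(0) = -2, h′(0) = -3/2.

f: a_k = -3, -3, -15, -27, -87, -195, …
g: a_k = 1, 3/2, -9/8, 27/16, -405/128, 1701/256, …
Sum ⇒ L₀ = lclm(L_f,L_g) in ℚ(x)⟨Dx⟩.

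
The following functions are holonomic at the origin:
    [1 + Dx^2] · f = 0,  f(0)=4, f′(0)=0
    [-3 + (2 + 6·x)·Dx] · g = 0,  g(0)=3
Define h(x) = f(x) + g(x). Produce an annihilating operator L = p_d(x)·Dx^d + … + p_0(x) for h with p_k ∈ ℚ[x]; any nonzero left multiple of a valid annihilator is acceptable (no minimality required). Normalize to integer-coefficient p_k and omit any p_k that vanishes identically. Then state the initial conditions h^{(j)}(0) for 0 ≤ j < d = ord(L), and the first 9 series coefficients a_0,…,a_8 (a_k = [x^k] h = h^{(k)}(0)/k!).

L = (-93 - 72·x - 108·x^2) + (-10 + 18·x + 216·x^2 + 216·x^3)·Dx + (-93 - 72·x - 108·x^2)·Dx^2 + (-10 + 18·x + 216·x^2 + 216·x^3)·Dx^3  (order 3).
h: a_k = 7, 9/2, -43/8, 81/16, -3581/384, 5103/256, -2066971/46080, 216513/2048, -2659861181/10321920, …
ICs: h(0) = 7, h′(0) = 9/2, h′′(0) = -43/4.

f: a_k = 4, 0, -2, 0, 1/6, 0, -1/180, 0, 1/10080, …
g: a_k = 3, 9/2, -27/8, 81/16, -1215/128, 5103/256, -45927/1024, 216513/2048, -8444007/32768, …
Sum ⇒ L₀ = lclm(L_f,L_g) in ℚ(x)⟨Dx⟩.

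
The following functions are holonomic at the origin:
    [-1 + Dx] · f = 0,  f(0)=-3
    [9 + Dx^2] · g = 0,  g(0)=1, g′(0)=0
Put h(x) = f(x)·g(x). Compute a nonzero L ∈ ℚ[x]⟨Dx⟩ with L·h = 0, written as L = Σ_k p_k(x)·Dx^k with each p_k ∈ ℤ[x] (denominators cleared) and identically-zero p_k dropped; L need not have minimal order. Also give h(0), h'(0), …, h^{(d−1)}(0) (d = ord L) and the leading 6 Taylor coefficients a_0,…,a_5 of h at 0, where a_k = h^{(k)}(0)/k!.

L = 10 - 2·Dx + Dx^2  (order 2).
h: a_k = -3, -3, 12, 13, -7/2, -79/10, …
ICs: h(0) = -3, h′(0) = -3.

f: a_k = -3, -3, -3/2, -1/2, -1/8, -1/40, …
g: a_k = 1, 0, -9/2, 0, 27/8, 0, …
h₀=f·g: eliminate ⇒ L₀, order ≤ 1·2.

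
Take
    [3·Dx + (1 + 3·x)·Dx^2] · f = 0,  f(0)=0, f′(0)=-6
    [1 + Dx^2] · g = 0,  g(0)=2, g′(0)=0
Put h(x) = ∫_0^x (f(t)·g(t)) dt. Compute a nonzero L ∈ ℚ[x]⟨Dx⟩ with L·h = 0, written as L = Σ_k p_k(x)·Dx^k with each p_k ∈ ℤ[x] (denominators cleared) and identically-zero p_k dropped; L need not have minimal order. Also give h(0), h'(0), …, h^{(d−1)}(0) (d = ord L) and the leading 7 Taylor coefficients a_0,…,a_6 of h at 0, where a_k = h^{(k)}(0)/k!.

L = (-203 - 222·x - 189·x^2 + 432·x^3 + 324·x^4)·Dx + (-84 - 108·x + 648·x^2 + 648·x^3)·Dx^2 + (-208 - 228·x - 54·x^2 + 864·x^3 + 648·x^4)·Dx^3 + (-84 - 108·x + 648·x^2 + 648·x^3)·Dx^4 + (-5 - 6·x + 135·x^2 + 432·x^3 + 324·x^4)·Dx^5  (order 5).
h: a_k = 0, 0, -6, 6, -15/2, 72/5, -1769/60, …
ICs: h(0) = 0, h′(0) = 0, h′′(0) = -12, h′′′(0) = 36, h′′′′(0) = -180.

f: a_k = 0, -6, 9, -18, 81/2, -486/5, 243, …
g: a_k = 2, 0, -1, 0, 1/12, 0, -1/360, …
Sym-product of L_f,L_g gives L₀ (≤ ord 4).
∫: right-multiply L₀ by Dx.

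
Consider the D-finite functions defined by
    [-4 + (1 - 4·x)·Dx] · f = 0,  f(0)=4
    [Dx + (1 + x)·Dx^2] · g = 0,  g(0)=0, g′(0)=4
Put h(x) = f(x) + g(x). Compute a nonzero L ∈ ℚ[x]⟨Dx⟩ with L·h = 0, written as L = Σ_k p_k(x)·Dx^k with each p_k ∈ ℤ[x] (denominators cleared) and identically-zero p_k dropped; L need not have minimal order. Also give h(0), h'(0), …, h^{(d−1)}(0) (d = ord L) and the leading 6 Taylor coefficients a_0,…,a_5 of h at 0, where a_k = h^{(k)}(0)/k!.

L = (112 + 32·x)·Dx + (94 + 208·x + 64·x^2)·Dx^2 + (-9 + 23·x + 48·x^2 + 16·x^3)·Dx^3  (order 3).
h: a_k = 4, 20, 62, 772/3, 1023, 20484/5, …
ICs: h(0) = 4, h′(0) = 20, h′′(0) = 124.

f: a_k = 4, 16, 64, 256, 1024, 4096, …
g: a_k = 0, 4, -2, 4/3, -1, 4/5, …
f+g: L₀ = lclm(L_f,L_g), ord ≤ 1+2.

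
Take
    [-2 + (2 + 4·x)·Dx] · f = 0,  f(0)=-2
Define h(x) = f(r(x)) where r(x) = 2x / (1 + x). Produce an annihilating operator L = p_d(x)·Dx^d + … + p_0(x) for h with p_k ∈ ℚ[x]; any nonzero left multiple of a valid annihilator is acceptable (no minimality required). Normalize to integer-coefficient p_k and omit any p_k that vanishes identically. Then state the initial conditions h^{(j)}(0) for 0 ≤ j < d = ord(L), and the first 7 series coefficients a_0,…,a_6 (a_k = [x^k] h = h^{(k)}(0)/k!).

L = -2 + (1 + 6·x + 5·x^2)·Dx  (order 1).
h: a_k = -2, -4, 8, -20, 60, -204, 752, …
ICs: h(0) = -2.

f: a_k = -2, -2, 1, -1, 5/4, -7/4, 21/8, …
h₀=f(r): pull back L_f along r ⇒ L₀.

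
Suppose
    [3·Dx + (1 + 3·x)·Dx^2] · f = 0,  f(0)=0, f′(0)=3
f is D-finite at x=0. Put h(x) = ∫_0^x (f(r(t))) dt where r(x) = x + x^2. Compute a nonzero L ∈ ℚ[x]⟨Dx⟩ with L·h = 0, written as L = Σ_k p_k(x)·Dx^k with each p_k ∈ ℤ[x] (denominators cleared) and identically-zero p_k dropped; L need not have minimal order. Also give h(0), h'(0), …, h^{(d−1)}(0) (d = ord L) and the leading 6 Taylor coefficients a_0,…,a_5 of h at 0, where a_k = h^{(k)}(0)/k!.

L = (1 + 6·x + 6·x^2)·Dx^2 + (1 + 5·x + 9·x^2 + 6·x^3)·Dx^3  (order 3).
h: a_k = 0, 0, 3/2, -1/2, 0, 9/20, …
ICs: h(0) = 0, h′(0) = 0, h′′(0) = 3.

f: a_k = 0, 3, -9/2, 9, -81/4, 243/5, …
f∘r: x↦r, Dx↦Dx/r' in L_f ⇒ L₀.
Integrate: L := L₀·Dx.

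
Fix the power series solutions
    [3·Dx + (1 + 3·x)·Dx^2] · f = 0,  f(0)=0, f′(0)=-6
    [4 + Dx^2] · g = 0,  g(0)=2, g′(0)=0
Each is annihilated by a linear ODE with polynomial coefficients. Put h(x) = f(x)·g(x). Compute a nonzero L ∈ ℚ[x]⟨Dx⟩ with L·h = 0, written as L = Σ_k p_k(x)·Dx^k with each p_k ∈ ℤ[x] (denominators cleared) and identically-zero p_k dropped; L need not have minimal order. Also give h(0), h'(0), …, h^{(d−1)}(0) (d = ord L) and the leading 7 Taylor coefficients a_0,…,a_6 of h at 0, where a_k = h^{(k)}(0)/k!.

f: a_k = 0, -6, 9, -18, 81/2, -486/5, 243, …
g: a_k = 2, 0, -4, 0, 4/3, 0, -8/45, …
L₀ := L_f ⊗_s L_g (sym. prod.), ord ≤ 4.
L = (-1112 - 1248·x + 7344·x^2 + 27648·x^3 + 20736·x^4) + (-48 + 2160·x + 10368·x^2 + 10368·x^3)·Dx + (-250 + 240·x + 4968·x^2 + 13824·x^3 + 10368·x^4)·Dx^2 + (-12 + 540·x + 2592·x^2 + 2592·x^3)·Dx^3 + (7 + 138·x + 783·x^2 + 1728·x^3 + 1296·x^4)·Dx^4  (order 4).
h: a_k = 0, -12, 18, -12, 45, -652/5, 336, …
ICs: h(0) = 0, h′(0) = -12, h′′(0) = 36, h′′′(0) = -72.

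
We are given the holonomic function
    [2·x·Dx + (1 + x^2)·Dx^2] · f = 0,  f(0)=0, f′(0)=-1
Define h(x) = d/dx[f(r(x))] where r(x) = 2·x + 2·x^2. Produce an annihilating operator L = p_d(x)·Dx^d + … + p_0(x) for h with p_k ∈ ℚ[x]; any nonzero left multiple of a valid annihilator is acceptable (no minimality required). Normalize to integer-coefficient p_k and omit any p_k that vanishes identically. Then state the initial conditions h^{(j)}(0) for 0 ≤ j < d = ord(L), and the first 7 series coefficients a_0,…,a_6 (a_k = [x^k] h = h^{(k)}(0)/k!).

L = (-2 + 8·x + 32·x^2 + 48·x^3 + 24·x^4) + (1 + 2·x + 4·x^2 + 16·x^3 + 20·x^4 + 8·x^5)·Dx  (order 1).
h: a_k = -2, -4, 8, 32, 8, -176, -320, …
ICs: h(0) = -2.

f: a_k = 0, -1, 0, 1/3, 0, -1/5, 0, …
L₀ from L_f via x↦r, Dx↦r'^{-1}Dx.
Differentiate: ansatz ord ≤ ord L₀ ⇒ L.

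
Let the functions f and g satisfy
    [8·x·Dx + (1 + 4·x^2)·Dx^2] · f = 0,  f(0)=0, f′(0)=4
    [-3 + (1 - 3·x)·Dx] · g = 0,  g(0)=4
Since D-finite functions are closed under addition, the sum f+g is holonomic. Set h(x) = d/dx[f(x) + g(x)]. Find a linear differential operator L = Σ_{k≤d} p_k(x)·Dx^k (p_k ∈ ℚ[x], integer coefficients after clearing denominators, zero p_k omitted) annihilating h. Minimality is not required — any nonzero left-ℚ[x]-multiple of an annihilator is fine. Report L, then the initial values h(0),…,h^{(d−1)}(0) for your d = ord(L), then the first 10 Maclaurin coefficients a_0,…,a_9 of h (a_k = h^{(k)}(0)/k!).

L = (24 - 288·x - 288·x^2) + (-31 + 24·x - 204·x^2 - 288·x^3)·Dx + (3 - 5·x - 20·x^3 - 48·x^4)·Dx^2  (order 2).
h: a_k = 16, 72, 308, 1296, 4924, 17496, 60980, 209952, 709612, 2361960, …
ICs: h(0) = 16, h′(0) = 72.

f: a_k = 0, 4, 0, -16/3, 0, 64/5, 0, -256/7, 0, 1024/9, …
g: a_k = 4, 12, 36, 108, 324, 972, 2916, 8748, 26244, 78732, …
f+g: L₀ = lclm(L_f,L_g), ord ≤ 2+1.
h₀' ⇒ L via d/dx closure of L₀.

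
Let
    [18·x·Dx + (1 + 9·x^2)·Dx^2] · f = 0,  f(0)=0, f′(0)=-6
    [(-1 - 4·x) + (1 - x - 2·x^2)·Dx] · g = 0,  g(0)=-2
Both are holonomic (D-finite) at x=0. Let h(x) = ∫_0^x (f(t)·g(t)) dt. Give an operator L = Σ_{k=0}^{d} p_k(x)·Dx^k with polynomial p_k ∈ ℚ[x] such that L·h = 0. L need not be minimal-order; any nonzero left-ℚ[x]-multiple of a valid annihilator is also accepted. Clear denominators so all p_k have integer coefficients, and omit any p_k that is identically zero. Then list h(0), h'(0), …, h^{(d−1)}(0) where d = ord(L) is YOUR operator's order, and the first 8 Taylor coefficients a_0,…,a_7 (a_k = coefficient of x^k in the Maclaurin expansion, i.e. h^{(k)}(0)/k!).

L = (4 + 18·x + 108·x^2)·Dx + (2 - 10·x + 36·x^2 + 108·x^3)·Dx^2 + (-1 + x - 7·x^2 + 9·x^3 + 18·x^4)·Dx^3  (order 3).
h: a_k = 0, 0, 6, 4, 0, 24/5, 182/5, 1332/35, …
ICs: h(0) = 0, h′(0) = 0, h′′(0) = 12.

f: a_k = 0, -6, 0, 18, 0, -486/5, 0, 4374/7, …
g: a_k = -2, -2, -6, -10, -22, -42, -86, -170, …
Sym-product of L_f,L_g gives L₀ (≤ ord 2).
∫: right-multiply L₀ by Dx.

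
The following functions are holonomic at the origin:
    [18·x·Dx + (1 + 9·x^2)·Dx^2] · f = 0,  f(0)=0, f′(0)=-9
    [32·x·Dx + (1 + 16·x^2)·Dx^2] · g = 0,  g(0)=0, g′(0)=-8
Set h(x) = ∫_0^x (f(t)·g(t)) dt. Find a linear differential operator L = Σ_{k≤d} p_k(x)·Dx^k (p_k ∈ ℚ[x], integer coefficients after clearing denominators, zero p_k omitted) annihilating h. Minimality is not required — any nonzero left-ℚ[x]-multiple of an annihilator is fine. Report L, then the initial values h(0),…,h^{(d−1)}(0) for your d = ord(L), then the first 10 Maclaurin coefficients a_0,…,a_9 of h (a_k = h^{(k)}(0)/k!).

f: a_k = 0, -9, 0, 27, 0, -729/5, 0, 6561/7, 0, -6561, …
g: a_k = 0, -8, 0, 128/3, 0, -2048/5, 0, 32768/7, 0, -524288/9, …
Product ⇒ symmetric product L₀, ord ≤ 4.
Integrate: L := L₀·Dx.
L = (-3456·x - 144000·x^3 - 1327104·x^5 + 4147200·x^7 + 71663616·x^9)·Dx^2 + (-100 - 11532·x^2 - 259200·x^4 - 1161216·x^6 + 14515200·x^8 + 107495424·x^10)·Dx^3 + (-200·x - 7880·x^3 - 86400·x^5 + 194112·x^7 + 8294400·x^9 + 35831808·x^11)·Dx^4 + (-1 - 50·x^2 - 769·x^4 + 110736·x^8 + 1036800·x^10 + 2985984·x^12)·Dx^5  (order 5).
h: a_k = 0, 0, 0, 24, 0, -120, 0, 30024/35, 0, -52040/7, …
ICs: h(0) = 0, h′(0) = 0, h′′(0) = 0, h′′′(0) = 144, h′′′′(0) = 0.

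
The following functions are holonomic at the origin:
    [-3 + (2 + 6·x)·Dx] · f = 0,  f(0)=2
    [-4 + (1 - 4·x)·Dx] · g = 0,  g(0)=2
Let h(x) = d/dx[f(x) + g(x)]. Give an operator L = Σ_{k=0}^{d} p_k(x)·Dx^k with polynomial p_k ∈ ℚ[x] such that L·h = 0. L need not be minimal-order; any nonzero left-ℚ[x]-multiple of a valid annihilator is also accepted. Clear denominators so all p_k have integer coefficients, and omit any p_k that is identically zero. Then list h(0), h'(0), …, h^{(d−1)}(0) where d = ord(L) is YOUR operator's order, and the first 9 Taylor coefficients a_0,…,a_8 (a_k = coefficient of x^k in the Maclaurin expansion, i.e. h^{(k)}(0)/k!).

f: a_k = 2, 3, -9/4, 27/8, -405/64, 1701/128, -15309/512, 72171/1024, -2814669/16384, …
g: a_k = 2, 8, 32, 128, 512, 2048, 8192, 32768, 131072, …
Weyl lclm of L_f,L_g ⇒ L₀ (ord ≤ 2).
Derive L from L₀ (diff closure).
L = (-792 - 864·x) + (-357 - 2520·x - 3024·x^2)·Dx + (38 + 34·x - 528·x^2 - 864·x^3)·Dx^2  (order 2).
h: a_k = 11, 119/2, 3153/8, 32363/16, 1319225/128, 12536985/256, 235386221/1024, 2144668979/2048, 154745482761/32768, …
ICs: h(0) = 11, h′(0) = 119/2.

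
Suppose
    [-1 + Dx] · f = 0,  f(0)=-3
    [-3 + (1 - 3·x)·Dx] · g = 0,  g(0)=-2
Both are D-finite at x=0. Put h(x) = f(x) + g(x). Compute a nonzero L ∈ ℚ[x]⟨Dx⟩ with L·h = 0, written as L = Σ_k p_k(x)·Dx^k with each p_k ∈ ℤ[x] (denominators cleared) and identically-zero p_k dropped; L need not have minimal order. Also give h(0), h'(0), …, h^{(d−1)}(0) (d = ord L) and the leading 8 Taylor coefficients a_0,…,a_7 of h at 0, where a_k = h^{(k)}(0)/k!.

f: a_k = -3, -3, -3/2, -1/2, -1/8, -1/40, -1/240, -1/1680, …
g: a_k = -2, -6, -18, -54, -162, -486, -1458, -4374, …
f+g: L₀ = lclm(L_f,L_g), ord ≤ 1+1.
L = (15 + 9·x) + (-17 - 6·x + 9·x^2)·Dx + (2 - 3·x - 9·x^2)·Dx^2  (order 2).
h: a_k = -5, -9, -39/2, -109/2, -1297/8, -19441/40, -349921/240, -7348321/1680, …
ICs: h(0) = -5, h′(0) = -9.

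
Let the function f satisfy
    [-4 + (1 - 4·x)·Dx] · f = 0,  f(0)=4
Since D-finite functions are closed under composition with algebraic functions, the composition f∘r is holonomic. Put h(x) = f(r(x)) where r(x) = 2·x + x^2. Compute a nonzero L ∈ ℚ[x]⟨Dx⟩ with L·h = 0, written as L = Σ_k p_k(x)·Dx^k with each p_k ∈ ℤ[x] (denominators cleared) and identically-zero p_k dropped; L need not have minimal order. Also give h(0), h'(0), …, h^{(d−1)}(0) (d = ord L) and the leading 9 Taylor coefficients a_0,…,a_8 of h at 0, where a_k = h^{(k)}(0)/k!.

L = (8 + 8·x) + (-1 + 8·x + 4·x^2)·Dx  (order 1).
h: a_k = 4, 32, 272, 2304, 19520, 165376, 1401088, 11870208, 100566016, …
ICs: h(0) = 4.

f: a_k = 4, 16, 64, 256, 1024, 4096, 16384, 65536, 262144, …
h₀=f(r): pull back L_f along r ⇒ L₀.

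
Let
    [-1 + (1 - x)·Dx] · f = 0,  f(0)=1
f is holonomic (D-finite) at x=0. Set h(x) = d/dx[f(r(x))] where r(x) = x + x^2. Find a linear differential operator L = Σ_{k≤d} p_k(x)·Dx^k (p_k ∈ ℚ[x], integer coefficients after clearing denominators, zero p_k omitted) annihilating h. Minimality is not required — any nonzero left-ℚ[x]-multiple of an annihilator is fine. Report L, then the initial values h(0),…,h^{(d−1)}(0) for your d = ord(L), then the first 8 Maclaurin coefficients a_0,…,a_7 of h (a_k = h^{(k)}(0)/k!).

L = (4 + 6·x + 6·x^2) + (-1 - x + 3·x^2 + 2·x^3)·Dx  (order 1).
h: a_k = 1, 4, 9, 20, 40, 78, 147, 272, …
ICs: h(0) = 1.

f: a_k = 1, 1, 1, 1, 1, 1, 1, 1, …
Change of var in L_f (x↦r) gives L₀.
Differentiate: ansatz ord ≤ ord L₀ ⇒ L.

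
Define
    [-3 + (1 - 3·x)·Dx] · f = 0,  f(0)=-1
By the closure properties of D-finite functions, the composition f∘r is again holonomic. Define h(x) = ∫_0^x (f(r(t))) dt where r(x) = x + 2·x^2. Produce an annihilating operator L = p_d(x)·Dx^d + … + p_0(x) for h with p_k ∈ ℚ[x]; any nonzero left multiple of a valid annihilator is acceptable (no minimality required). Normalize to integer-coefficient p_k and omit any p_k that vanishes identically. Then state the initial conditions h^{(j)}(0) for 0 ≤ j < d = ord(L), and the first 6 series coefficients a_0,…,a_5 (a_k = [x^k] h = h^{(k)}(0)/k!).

f: a_k = -1, -3, -9, -27, -81, -243, …
Substitute x→r, Dx→(1/r')Dx; clear ⇒ L₀.
h=∫h₀ ⇒ L = L₀·Dx.
L = (3 + 12·x)·Dx + (-1 + 3·x + 6·x^2)·Dx^2  (order 2).
h: a_k = 0, -1, -3/2, -5, -63/4, -279/5, …
ICs: h(0) = 0, h′(0) = -1.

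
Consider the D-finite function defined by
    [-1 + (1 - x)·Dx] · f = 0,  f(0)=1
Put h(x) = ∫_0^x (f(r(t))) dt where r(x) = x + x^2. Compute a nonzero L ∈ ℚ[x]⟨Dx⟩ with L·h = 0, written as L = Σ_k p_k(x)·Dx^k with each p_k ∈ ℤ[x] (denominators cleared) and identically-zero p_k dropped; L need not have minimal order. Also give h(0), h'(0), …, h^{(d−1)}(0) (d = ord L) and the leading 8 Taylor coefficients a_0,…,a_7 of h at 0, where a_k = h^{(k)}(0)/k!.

L = (1 + 2·x)·Dx + (-1 + x + x^2)·Dx^2  (order 2).
h: a_k = 0, 1, 1/2, 2/3, 3/4, 1, 4/3, 13/7, …
ICs: h(0) = 0, h′(0) = 1.

f: a_k = 1, 1, 1, 1, 1, 1, 1, 1, …
Substitute x→r, Dx→(1/r')Dx; clear ⇒ L₀.
h=∫₀ˣh₀: take L = L₀·Dx.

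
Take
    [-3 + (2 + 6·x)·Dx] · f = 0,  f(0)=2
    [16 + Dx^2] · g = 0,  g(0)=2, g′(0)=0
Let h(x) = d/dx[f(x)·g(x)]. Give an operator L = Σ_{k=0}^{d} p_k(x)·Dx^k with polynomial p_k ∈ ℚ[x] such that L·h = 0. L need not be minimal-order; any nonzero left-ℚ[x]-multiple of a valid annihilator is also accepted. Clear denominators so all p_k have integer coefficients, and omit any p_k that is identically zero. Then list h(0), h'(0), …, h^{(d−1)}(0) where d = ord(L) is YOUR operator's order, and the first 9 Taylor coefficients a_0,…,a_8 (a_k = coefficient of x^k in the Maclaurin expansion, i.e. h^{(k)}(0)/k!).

f: a_k = 2, 3, -9/4, 27/8, -405/64, 1701/128, -15309/512, 72171/1024, -2814669/16384, …
g: a_k = 2, 0, -16, 0, 64/3, 0, -512/45, 0, 1024/315, …
L₀ := L_f ⊗_s L_g (sym. prod.), ord ≤ 2.
Derive L from L₀ (diff closure).
L = (9613 + 83712·x + 273024·x^2 + 442368·x^3 + 331776·x^4) + (-444 - 5940·x - 20736·x^2 - 20736·x^3)·Dx + (364 + 3720·x + 14796·x^2 + 27648·x^3 + 20736·x^4)·Dx^2  (order 2).
h: a_k = 6, -73, -495/4, 6337/24, 11705/64, -337609/1920, -1817053/7680, 82369729/322560, -71482821/573440, …
ICs: h(0) = 6, h′(0) = -73.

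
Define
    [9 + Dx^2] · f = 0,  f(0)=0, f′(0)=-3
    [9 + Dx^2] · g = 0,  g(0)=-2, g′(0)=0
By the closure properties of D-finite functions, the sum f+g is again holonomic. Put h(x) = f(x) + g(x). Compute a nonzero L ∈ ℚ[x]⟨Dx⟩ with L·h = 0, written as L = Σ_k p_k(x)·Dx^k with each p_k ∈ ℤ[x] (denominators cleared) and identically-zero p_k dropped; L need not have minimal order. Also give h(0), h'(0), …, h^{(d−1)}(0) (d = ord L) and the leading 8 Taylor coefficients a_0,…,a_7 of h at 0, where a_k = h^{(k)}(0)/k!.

L = 9 + Dx^2  (order 2).
h: a_k = -2, -3, 9, 9/2, -27/4, -81/40, 81/40, 243/560, …
ICs: h(0) = -2, h′(0) = -3.

f: a_k = 0, -3, 0, 9/2, 0, -81/40, 0, 243/560, …
g: a_k = -2, 0, 9, 0, -27/4, 0, 81/40, 0, …
L₀ := lclm(L_f,L_g); ord L₀ ≤ 2+2.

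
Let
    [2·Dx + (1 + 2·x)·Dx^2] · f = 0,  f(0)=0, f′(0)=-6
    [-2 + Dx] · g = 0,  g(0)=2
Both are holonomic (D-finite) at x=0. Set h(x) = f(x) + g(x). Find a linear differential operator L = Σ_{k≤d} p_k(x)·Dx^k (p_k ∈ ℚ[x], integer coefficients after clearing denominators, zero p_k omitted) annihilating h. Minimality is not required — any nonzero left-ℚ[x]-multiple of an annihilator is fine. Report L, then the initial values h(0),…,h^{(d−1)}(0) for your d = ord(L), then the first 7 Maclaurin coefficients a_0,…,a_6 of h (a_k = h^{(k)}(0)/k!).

L = (-6 - 4·x)·Dx + (1 - 4·x - 4·x^2)·Dx^2 + (1 + 3·x + 2·x^2)·Dx^3  (order 3).
h: a_k = 2, -2, 10, -16/3, 40/3, -56/3, 1448/45, …
ICs: h(0) = 2, h′(0) = -2, h′′(0) = 20.

f: a_k = 0, -6, 6, -8, 12, -96/5, 32, …
g: a_k = 2, 4, 4, 8/3, 4/3, 8/15, 8/45, …
Sum ⇒ L₀ = lclm(L_f,L_g) in ℚ(x)⟨Dx⟩.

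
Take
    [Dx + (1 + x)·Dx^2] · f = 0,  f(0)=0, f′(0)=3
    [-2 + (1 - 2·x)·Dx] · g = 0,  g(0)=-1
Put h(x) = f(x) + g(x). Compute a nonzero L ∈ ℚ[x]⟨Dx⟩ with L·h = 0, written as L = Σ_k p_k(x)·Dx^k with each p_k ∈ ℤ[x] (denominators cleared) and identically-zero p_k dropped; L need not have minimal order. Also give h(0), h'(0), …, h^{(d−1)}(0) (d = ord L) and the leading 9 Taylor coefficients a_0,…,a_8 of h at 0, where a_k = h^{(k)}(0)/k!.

f: a_k = 0, 3, -3/2, 1, -3/4, 3/5, -1/2, 3/7, -3/8, …
g: a_k = -1, -2, -4, -8, -16, -32, -64, -128, -256, …
h₀=f+g: left-lcm gives L₀, ord ≤ 3.
L = (-32 - 8·x)·Dx + (-22 - 56·x - 16·x^2)·Dx^2 + (5 - 3·x - 12·x^2 - 4·x^3)·Dx^3  (order 3).
h: a_k = -1, 1, -11/2, -7, -67/4, -157/5, -129/2, -893/7, -2051/8, …
ICs: h(0) = -1, h′(0) = 1, h′′(0) = -11.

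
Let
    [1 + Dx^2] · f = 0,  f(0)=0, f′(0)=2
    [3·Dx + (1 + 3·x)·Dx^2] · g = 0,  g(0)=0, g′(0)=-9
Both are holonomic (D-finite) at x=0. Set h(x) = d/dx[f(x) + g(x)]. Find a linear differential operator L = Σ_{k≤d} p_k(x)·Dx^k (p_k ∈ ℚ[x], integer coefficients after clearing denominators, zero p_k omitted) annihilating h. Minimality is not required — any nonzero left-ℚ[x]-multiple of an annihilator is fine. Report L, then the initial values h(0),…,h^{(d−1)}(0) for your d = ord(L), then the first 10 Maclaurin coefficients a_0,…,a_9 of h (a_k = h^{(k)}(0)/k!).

L = (165 + 18·x + 27·x^2) + (19 + 63·x + 27·x^2 + 27·x^3)·Dx + (165 + 18·x + 27·x^2)·Dx^2 + (19 + 63·x + 27·x^2 + 27·x^3)·Dx^3  (order 3).
h: a_k = -7, 27, -82, 243, -8747/12, 2187, -2361961/360, 19683, -1190427839/20160, 177147, …
ICs: h(0) = -7, h′(0) = 27, h′′(0) = -164.

f: a_k = 0, 2, 0, -1/3, 0, 1/60, 0, -1/2520, 0, 1/181440, …
g: a_k = 0, -9, 27/2, -27, 243/4, -729/5, 729/2, -6561/7, 19683/8, -6561, …
Weyl lclm of L_f,L_g ⇒ L₀ (ord ≤ 4).
h=h₀': d/dx-closure on L₀ ⇒ L.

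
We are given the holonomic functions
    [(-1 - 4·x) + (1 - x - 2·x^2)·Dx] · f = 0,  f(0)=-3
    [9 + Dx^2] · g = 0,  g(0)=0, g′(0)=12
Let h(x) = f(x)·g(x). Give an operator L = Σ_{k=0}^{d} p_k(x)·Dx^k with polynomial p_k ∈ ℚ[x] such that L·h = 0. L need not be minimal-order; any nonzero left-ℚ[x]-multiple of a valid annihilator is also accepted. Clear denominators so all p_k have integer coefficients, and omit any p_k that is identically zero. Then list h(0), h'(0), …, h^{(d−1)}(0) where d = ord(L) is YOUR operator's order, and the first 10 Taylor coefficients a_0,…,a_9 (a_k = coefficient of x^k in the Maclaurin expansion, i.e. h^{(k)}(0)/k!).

L = (-5 + 9·x + 18·x^2) + (2 + 8·x)·Dx + (-1 + x + 2·x^2)·Dx^2  (order 2).
h: a_k = 0, -36, -36, -54, -126, -2583/10, -5103/10, -143037/140, -285921/140, -4576689/1120, …
ICs: h(0) = 0, h′(0) = -36.

f: a_k = -3, -3, -9, -15, -33, -63, -129, -255, -513, -1023, …
g: a_k = 0, 12, 0, -18, 0, 81/10, 0, -243/140, 0, 243/1120, …
Sym-product of L_f,L_g gives L₀ (≤ ord 2).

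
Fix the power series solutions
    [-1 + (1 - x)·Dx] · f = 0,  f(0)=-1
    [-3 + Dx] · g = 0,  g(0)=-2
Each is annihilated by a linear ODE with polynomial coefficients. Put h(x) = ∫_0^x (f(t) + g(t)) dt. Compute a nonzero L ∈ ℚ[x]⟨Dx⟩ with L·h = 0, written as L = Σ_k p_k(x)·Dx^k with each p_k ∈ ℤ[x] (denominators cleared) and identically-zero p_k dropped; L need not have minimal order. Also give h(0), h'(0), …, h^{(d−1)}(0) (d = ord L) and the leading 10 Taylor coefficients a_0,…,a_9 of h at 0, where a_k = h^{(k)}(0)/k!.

L = (3 - 9·x)·Dx + (-7 + 18·x - 9·x^2)·Dx^2 + (2 - 5·x + 3·x^2)·Dx^3  (order 3).
h: a_k = 0, -3, -7/2, -10/3, -5/2, -31/20, -101/120, -121/280, -523/2240, -2969/20160, …
ICs: h(0) = 0, h′(0) = -3, h′′(0) = -7.

f: a_k = -1, -1, -1, -1, -1, -1, -1, -1, -1, -1, …
g: a_k = -2, -6, -9, -9, -27/4, -81/20, -81/40, -243/280, -729/2240, -243/2240, …
Weyl lclm of L_f,L_g ⇒ L₀ (ord ≤ 2).
∫: right-multiply L₀ by Dx.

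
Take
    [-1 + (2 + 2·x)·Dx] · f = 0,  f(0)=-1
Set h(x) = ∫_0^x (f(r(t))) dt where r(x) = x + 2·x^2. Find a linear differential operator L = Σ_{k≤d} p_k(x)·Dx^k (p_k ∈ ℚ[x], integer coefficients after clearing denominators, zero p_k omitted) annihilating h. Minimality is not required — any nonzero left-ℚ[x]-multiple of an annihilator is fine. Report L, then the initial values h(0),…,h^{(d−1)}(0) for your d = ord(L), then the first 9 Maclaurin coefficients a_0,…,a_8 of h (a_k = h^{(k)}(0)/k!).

f: a_k = -1, -1/2, 1/8, -1/16, 5/128, -7/256, 21/1024, -33/2048, 429/32768, …
Change of var in L_f (x↦r) gives L₀.
h=∫₀ˣh₀: take L = L₀·Dx.
L = (-1 - 4·x)·Dx + (2 + 2·x + 4·x^2)·Dx^2  (order 2).
h: a_k = 0, -1, -1/4, -7/24, 7/64, 21/640, -119/1536, 27/1024, 791/16384, …
ICs: h(0) = 0, h′(0) = -1.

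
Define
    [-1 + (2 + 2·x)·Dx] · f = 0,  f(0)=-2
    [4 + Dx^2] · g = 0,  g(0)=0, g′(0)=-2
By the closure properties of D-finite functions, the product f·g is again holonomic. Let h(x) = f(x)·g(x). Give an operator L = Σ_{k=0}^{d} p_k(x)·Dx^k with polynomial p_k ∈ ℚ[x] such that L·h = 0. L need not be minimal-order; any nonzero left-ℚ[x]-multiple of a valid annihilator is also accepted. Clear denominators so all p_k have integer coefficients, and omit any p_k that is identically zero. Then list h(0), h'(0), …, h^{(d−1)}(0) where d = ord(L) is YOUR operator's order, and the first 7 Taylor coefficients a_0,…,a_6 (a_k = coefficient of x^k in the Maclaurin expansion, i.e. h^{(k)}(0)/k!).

f: a_k = -2, -1, 1/4, -1/8, 5/64, -7/128, 21/512, …
g: a_k = 0, -2, 0, 4/3, 0, -4/15, 0, …
Product ⇒ symmetric product L₀, ord ≤ 2.
L = (19 + 32·x + 16·x^2) + (-4 - 4·x)·Dx + (4 + 8·x + 4·x^2)·Dx^2  (order 2).
h: a_k = 0, 4, 2, -19/6, -13/12, 341/480, 67/320, …
ICs: h(0) = 0, h′(0) = 4.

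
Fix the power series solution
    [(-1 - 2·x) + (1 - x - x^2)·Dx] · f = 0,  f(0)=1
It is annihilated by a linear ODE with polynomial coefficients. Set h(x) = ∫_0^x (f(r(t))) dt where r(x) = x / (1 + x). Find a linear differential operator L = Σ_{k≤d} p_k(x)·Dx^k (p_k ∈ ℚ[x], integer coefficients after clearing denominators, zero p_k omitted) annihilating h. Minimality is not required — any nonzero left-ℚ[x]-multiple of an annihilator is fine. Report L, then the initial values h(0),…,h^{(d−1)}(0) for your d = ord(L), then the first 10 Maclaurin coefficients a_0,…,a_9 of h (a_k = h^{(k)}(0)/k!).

L = (1 + 3·x)·Dx + (-1 - 2·x + x^3)·Dx^2  (order 2).
h: a_k = 0, 1, 1/2, 1/3, 0, 1/5, -1/6, 2/7, -3/8, 5/9, …
ICs: h(0) = 0, h′(0) = 1.

f: a_k = 1, 1, 2, 3, 5, 8, 13, 21, 34, 55, …
f∘r: x↦r, Dx↦Dx/r' in L_f ⇒ L₀.
Integrate: L := L₀·Dx.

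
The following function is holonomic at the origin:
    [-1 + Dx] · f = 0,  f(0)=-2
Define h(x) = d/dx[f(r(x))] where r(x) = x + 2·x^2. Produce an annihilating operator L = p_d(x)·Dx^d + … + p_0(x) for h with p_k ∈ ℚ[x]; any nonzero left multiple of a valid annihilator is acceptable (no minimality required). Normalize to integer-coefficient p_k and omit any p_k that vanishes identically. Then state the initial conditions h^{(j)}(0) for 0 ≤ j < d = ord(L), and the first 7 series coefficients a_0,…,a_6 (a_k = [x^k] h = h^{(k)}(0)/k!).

L = (5 + 8·x + 16·x^2) + (-1 - 4·x)·Dx  (order 1).
h: a_k = -2, -10, -13, -73/3, -281/12, -1741/60, -1697/72, …
ICs: h(0) = -2.

f: a_k = -2, -2, -1, -1/3, -1/12, -1/60, -1/360, …
Change of var in L_f (x↦r) gives L₀.
Derive L from L₀ (diff closure).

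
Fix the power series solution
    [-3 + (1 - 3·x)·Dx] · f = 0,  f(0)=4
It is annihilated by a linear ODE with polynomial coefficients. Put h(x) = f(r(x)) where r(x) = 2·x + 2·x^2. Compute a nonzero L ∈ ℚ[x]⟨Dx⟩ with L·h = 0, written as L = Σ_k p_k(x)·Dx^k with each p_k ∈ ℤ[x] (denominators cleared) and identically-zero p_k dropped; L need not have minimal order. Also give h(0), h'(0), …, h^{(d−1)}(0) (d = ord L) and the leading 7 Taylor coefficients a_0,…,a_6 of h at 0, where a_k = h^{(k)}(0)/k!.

f: a_k = 4, 12, 36, 108, 324, 972, 2916, …
L₀ from L_f via x↦r, Dx↦r'^{-1}Dx.
L = (6 + 12·x) + (-1 + 6·x + 6·x^2)·Dx  (order 1).
h: a_k = 4, 24, 168, 1152, 7920, 54432, 374112, …
ICs: h(0) = 4.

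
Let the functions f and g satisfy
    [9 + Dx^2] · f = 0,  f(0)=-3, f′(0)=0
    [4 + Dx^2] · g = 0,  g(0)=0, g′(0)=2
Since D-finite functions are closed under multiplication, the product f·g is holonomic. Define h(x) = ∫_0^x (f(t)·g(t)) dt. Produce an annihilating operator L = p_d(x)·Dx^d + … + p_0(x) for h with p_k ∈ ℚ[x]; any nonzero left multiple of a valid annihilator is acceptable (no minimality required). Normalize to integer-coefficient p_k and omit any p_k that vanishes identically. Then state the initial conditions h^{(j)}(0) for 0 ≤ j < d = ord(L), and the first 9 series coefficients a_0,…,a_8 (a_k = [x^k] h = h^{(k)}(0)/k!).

f: a_k = -3, 0, 27/2, 0, -81/8, 0, 243/80, 0, -2187/4480, …
g: a_k = 0, 2, 0, -4/3, 0, 4/15, 0, -8/315, 0, …
Product ⇒ symmetric product L₀, ord ≤ 4.
h=∫₀ˣh₀: take L = L₀·Dx.
L = 25·Dx + 26·Dx^3 + Dx^5  (order 5).
h: a_k = 0, 0, -3, 0, 31/4, 0, -781/120, 0, 19531/6720, …
ICs: h(0) = 0, h′(0) = 0, h′′(0) = -6, h′′′(0) = 0, h′′′′(0) = 186.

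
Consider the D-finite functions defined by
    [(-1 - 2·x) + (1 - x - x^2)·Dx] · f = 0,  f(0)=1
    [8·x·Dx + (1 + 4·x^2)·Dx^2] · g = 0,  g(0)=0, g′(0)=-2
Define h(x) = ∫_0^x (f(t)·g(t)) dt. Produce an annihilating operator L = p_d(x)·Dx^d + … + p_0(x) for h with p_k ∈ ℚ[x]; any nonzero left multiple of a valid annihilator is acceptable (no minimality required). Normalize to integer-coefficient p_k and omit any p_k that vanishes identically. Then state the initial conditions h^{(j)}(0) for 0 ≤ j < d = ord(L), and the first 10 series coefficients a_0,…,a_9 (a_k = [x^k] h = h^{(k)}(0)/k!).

L = (2 + 8·x + 24·x^2)·Dx + (2 - 4·x + 16·x^2 + 24·x^3)·Dx^2 + (-1 + x - 3·x^2 + 4·x^3 + 4·x^4)·Dx^3  (order 3).
h: a_k = 0, 0, -1, -2/3, -1/3, -2/3, -83/45, -72/35, -377/420, -2266/945, …
ICs: h(0) = 0, h′(0) = 0, h′′(0) = -2.

f: a_k = 1, 1, 2, 3, 5, 8, 13, 21, 34, 55, …
g: a_k = 0, -2, 0, 8/3, 0, -32/5, 0, 128/7, 0, -512/9, …
f·g: L₀ = L_f ⊗_s L_g, ord ≤ 1·2.
∫: right-multiply L₀ by Dx.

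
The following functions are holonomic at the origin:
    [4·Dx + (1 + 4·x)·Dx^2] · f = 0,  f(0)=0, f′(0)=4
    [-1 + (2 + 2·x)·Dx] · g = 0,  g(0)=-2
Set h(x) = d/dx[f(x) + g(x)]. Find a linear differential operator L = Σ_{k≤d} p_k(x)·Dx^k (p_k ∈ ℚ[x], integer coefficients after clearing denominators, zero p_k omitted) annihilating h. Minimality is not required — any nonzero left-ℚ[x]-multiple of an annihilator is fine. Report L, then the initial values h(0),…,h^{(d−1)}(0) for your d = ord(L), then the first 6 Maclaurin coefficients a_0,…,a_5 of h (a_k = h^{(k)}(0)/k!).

L = (52 + 16·x) + (125 + 232·x + 80·x^2)·Dx + (14 + 78·x + 96·x^2 + 32·x^3)·Dx^2  (order 2).
h: a_k = 3, -31/2, 509/8, -4091/16, 131037/128, -1048513/256, …
ICs: h(0) = 3, h′(0) = -31/2.

f: a_k = 0, 4, -8, 64/3, -64, 1024/5, …
g: a_k = -2, -1, 1/4, -1/8, 5/64, -7/128, …
h₀=f+g: left-lcm gives L₀, ord ≤ 3.
Differentiate: ansatz ord ≤ ord L₀ ⇒ L.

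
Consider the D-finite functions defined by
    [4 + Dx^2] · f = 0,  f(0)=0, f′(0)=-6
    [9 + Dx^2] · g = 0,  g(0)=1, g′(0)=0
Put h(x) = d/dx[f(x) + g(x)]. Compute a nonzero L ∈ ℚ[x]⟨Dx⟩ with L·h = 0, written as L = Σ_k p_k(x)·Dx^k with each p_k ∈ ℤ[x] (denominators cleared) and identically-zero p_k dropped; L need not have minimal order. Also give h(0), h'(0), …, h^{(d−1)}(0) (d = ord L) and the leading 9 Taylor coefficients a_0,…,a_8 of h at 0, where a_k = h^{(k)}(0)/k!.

f: a_k = 0, -6, 0, 4, 0, -4/5, 0, 8/105, 0, …
g: a_k = 1, 0, -9/2, 0, 27/8, 0, -81/80, 0, 729/4480, …
Sum ⇒ L₀ = lclm(L_f,L_g) in ℚ(x)⟨Dx⟩.
Differentiate: ansatz ord ≤ ord L₀ ⇒ L.
L = 36 + 13·Dx^2 + Dx^4  (order 4).
h: a_k = -6, -9, 12, 27/2, -4, -243/40, 8/15, 729/560, -4/105, …
ICs: h(0) = -6, h′(0) = -9, h′′(0) = 24, h′′′(0) = 81.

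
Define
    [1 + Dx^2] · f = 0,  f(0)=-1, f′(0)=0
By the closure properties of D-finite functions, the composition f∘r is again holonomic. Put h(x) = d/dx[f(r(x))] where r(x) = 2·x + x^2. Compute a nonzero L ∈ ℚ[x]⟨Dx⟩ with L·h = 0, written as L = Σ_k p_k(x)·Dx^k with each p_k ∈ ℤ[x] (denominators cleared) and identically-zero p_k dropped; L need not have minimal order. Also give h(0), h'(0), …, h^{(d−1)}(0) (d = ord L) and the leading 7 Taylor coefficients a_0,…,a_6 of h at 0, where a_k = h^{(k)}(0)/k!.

f: a_k = -1, 0, 1/2, 0, -1/24, 0, 1/720, …
Change of var in L_f (x↦r) gives L₀.
h=h₀': d/dx-closure on L₀ ⇒ L.
L = (7 + 16·x + 24·x^2 + 16·x^3 + 4·x^4) + (-3 - 3·x)·Dx + (1 + 2·x + x^2)·Dx^2  (order 2).
h: a_k = 0, 4, 6, -2/3, -20/3, -82/15, -7/15, …
ICs: h(0) = 0, h′(0) = 4.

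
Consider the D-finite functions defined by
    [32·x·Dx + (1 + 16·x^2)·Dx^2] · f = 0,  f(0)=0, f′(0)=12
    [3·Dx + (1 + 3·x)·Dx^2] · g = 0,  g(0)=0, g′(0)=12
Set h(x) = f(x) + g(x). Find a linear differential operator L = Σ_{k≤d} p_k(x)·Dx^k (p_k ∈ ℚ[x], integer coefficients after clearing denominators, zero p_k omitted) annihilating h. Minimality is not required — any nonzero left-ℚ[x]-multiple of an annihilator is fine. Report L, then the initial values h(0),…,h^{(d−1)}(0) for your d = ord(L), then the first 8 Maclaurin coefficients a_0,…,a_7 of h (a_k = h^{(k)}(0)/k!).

L = (-96 - 864·x + 4608·x^2 + 4608·x^3)·Dx + (-50 - 192·x + 672·x^2 + 9216·x^3 + 9216·x^4)·Dx^2 + (-3 + 23·x + 96·x^2 + 512·x^3 + 2304·x^4 + 2304·x^5)·Dx^3  (order 3).
h: a_k = 0, 24, -18, -28, -81, 4044/5, -486, -5772, …
ICs: h(0) = 0, h′(0) = 24, h′′(0) = -36.

f: a_k = 0, 12, 0, -64, 0, 3072/5, 0, -49152/7, …
g: a_k = 0, 12, -18, 36, -81, 972/5, -486, 8748/7, …
f+g: L₀ = lclm(L_f,L_g), ord ≤ 2+2.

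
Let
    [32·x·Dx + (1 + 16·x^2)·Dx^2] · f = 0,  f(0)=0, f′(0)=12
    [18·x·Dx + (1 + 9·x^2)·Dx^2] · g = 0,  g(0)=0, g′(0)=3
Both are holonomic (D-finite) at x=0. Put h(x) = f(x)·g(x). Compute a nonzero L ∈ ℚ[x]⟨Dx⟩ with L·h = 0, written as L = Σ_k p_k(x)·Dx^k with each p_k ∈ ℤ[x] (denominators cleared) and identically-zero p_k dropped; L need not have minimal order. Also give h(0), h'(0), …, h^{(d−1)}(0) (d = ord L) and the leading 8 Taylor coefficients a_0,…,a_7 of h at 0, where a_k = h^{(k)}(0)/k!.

L = (-3456·x - 144000·x^3 - 1327104·x^5 + 4147200·x^7 + 71663616·x^9)·Dx + (-100 - 11532·x^2 - 259200·x^4 - 1161216·x^6 + 14515200·x^8 + 107495424·x^10)·Dx^2 + (-200·x - 7880·x^3 - 86400·x^5 + 194112·x^7 + 8294400·x^9 + 35831808·x^11)·Dx^3 + (-1 - 50·x^2 - 769·x^4 + 110736·x^8 + 1036800·x^10 + 2985984·x^12)·Dx^4  (order 4).
h: a_k = 0, 0, 36, 0, -300, 0, 15012/5, 0, …
ICs: h(0) = 0, h′(0) = 0, h′′(0) = 72, h′′′(0) = 0.

f: a_k = 0, 12, 0, -64, 0, 3072/5, 0, -49152/7, …
g: a_k = 0, 3, 0, -9, 0, 243/5, 0, -2187/7, …
h₀=f·g: eliminate ⇒ L₀, order ≤ 2·2.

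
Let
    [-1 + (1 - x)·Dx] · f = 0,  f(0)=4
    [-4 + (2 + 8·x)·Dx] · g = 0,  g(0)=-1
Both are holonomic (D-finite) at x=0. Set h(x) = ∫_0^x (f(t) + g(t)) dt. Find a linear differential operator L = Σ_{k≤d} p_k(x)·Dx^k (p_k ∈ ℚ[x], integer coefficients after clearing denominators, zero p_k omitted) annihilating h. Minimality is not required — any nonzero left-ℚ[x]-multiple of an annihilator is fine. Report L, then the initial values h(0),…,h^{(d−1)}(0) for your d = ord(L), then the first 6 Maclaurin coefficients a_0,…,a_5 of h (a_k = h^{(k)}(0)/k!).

L = (-8 - 12·x)·Dx + (6 + 8·x + 36·x^2)·Dx^2 + (1 - 3·x - 22·x^2 + 24·x^3)·Dx^3  (order 3).
h: a_k = 0, 3, 1, 2, 0, 14/5, …
ICs: h(0) = 0, h′(0) = 3, h′′(0) = 2.

f: a_k = 4, 4, 4, 4, 4, 4, …
g: a_k = -1, -2, 2, -4, 10, -28, …
Sum ⇒ L₀ = lclm(L_f,L_g) in ℚ(x)⟨Dx⟩.
∫: right-multiply L₀ by Dx.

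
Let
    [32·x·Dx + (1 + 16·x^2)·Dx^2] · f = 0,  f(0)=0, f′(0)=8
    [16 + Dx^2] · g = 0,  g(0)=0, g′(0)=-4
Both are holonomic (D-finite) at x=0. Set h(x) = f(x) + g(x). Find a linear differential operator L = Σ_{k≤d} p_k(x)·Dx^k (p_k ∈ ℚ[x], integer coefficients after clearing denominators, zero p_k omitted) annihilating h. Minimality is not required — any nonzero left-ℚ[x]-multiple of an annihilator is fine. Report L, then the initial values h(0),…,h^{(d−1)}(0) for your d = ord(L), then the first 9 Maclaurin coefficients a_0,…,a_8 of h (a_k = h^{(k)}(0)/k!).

L = (-5632·x + 114688·x^3 + 131072·x^5)·Dx + (-16 + 1792·x^2 + 36864·x^4 + 65536·x^6)·Dx^2 + (-352·x + 7168·x^3 + 8192·x^5)·Dx^3 + (-1 + 112·x^2 + 2304·x^4 + 4096·x^6)·Dx^4  (order 4).
h: a_k = 0, 4, 0, -32, 0, 6016/15, 0, -1473536/315, 0, …
ICs: h(0) = 0, h′(0) = 4, h′′(0) = 0, h′′′(0) = -192.

f: a_k = 0, 8, 0, -128/3, 0, 2048/5, 0, -32768/7, 0, …
g: a_k = 0, -4, 0, 32/3, 0, -128/15, 0, 1024/315, 0, …
h₀=f+g: left-lcm gives L₀, ord ≤ 4.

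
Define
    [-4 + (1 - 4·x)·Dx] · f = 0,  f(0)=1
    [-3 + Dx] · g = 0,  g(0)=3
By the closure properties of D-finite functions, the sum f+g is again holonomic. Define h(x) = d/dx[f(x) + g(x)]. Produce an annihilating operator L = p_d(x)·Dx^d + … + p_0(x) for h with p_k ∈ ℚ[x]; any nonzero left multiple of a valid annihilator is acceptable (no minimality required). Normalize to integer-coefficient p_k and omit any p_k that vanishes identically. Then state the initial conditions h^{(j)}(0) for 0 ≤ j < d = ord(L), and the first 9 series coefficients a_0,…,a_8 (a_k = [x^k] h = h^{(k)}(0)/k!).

f: a_k = 1, 4, 16, 64, 256, 1024, 4096, 16384, 65536, …
g: a_k = 3, 9, 27/2, 27/2, 81/8, 243/40, 243/80, 729/560, 2187/4480, …
h₀=f+g: left-lcm gives L₀, ord ≤ 2.
h₀' ⇒ L via d/dx closure of L₀.
L = (216 + 288·x) + (-87 - 72·x + 144·x^2)·Dx + (5 - 8·x - 48·x^2)·Dx^2  (order 2).
h: a_k = 13, 59, 465/2, 2129/2, 41203/8, 983769/40, 9175769/80, 293603467/560, 10569652641/4480, …
ICs: h(0) = 13, h′(0) = 59.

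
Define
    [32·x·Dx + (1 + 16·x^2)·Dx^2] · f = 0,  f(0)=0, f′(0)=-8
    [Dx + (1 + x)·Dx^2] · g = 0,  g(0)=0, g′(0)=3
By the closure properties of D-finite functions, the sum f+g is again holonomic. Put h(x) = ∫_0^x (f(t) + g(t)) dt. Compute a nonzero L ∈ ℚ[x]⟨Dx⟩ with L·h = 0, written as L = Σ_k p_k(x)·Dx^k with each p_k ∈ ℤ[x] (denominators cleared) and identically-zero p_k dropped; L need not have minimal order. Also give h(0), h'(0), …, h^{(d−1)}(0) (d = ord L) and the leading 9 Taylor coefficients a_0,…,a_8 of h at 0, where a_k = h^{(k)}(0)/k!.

L = (-32 - 96·x + 1536·x^2 + 512·x^3)·Dx^2 + (-34 - 64·x + 1440·x^2 + 3072·x^3 + 1024·x^4)·Dx^3 + (-1 + 31·x + 32·x^2 + 512·x^3 + 768·x^4 + 256·x^5)·Dx^4  (order 4).
h: a_k = 0, 0, -5/2, -1/2, 131/12, -3/20, -409/6, -1/14, 32771/56, …
ICs: h(0) = 0, h′(0) = 0, h′′(0) = -5, h′′′(0) = -3.

f: a_k = 0, -8, 0, 128/3, 0, -2048/5, 0, 32768/7, 0, …
g: a_k = 0, 3, -3/2, 1, -3/4, 3/5, -1/2, 3/7, -3/8, …
h₀=f+g: left-lcm gives L₀, ord ≤ 4.
h=∫h₀ ⇒ L = L₀·Dx.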